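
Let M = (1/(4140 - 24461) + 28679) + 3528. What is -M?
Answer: -654478446/20321 ≈ -32207.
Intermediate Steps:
M = 654478446/20321 (M = (1/(-20321) + 28679) + 3528 = (-1/20321 + 28679) + 3528 = 582785958/20321 + 3528 = 654478446/20321 ≈ 32207.)
-M = -1*654478446/20321 = -654478446/20321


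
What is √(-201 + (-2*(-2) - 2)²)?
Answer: I*√197 ≈ 14.036*I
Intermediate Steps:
√(-201 + (-2*(-2) - 2)²) = √(-201 + (4 - 2)²) = √(-201 + 2²) = √(-201 + 4) = √(-197) = I*√197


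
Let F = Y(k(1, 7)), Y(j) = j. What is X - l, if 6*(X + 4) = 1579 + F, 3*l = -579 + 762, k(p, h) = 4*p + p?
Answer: 199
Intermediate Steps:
k(p, h) = 5*p
F = 5 (F = 5*1 = 5)
l = 61 (l = (-579 + 762)/3 = (1/3)*183 = 61)
X = 260 (X = -4 + (1579 + 5)/6 = -4 + (1/6)*1584 = -4 + 264 = 260)
X - l = 260 - 1*61 = 260 - 61 = 199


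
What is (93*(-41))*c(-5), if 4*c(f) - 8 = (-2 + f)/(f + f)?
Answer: -331731/40 ≈ -8293.3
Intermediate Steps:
c(f) = 2 + (-2 + f)/(8*f) (c(f) = 2 + ((-2 + f)/(f + f))/4 = 2 + ((-2 + f)/((2*f)))/4 = 2 + ((-2 + f)*(1/(2*f)))/4 = 2 + ((-2 + f)/(2*f))/4 = 2 + (-2 + f)/(8*f))
(93*(-41))*c(-5) = (93*(-41))*((1/8)*(-2 + 17*(-5))/(-5)) = -3813*(-1)*(-2 - 85)/(8*5) = -3813*(-1)*(-87)/(8*5) = -3813*87/40 = -331731/40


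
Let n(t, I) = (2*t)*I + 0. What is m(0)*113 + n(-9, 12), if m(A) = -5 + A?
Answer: -781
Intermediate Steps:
n(t, I) = 2*I*t (n(t, I) = 2*I*t + 0 = 2*I*t)
m(0)*113 + n(-9, 12) = (-5 + 0)*113 + 2*12*(-9) = -5*113 - 216 = -565 - 216 = -781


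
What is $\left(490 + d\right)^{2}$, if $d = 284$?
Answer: $599076$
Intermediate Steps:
$\left(490 + d\right)^{2} = \left(490 + 284\right)^{2} = 774^{2} = 599076$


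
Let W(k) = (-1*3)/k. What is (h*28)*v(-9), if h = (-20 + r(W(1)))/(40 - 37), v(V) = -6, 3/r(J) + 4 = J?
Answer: 1144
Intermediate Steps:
W(k) = -3/k
r(J) = 3/(-4 + J)
h = -143/21 (h = (-20 + 3/(-4 - 3/1))/(40 - 37) = (-20 + 3/(-4 - 3*1))/3 = (-20 + 3/(-4 - 3))*(⅓) = (-20 + 3/(-7))*(⅓) = (-20 + 3*(-⅐))*(⅓) = (-20 - 3/7)*(⅓) = -143/7*⅓ = -143/21 ≈ -6.8095)
(h*28)*v(-9) = -143/21*28*(-6) = -572/3*(-6) = 1144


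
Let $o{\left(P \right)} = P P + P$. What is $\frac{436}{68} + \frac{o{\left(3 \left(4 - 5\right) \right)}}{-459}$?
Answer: $\frac{979}{153} \approx 6.3987$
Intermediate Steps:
$o{\left(P \right)} = P + P^{2}$ ($o{\left(P \right)} = P^{2} + P = P + P^{2}$)
$\frac{436}{68} + \frac{o{\left(3 \left(4 - 5\right) \right)}}{-459} = \frac{436}{68} + \frac{3 \left(4 - 5\right) \left(1 + 3 \left(4 - 5\right)\right)}{-459} = 436 \cdot \frac{1}{68} + 3 \left(-1\right) \left(1 + 3 \left(-1\right)\right) \left(- \frac{1}{459}\right) = \frac{109}{17} + - 3 \left(1 - 3\right) \left(- \frac{1}{459}\right) = \frac{109}{17} + \left(-3\right) \left(-2\right) \left(- \frac{1}{459}\right) = \frac{109}{17} + 6 \left(- \frac{1}{459}\right) = \frac{109}{17} - \frac{2}{153} = \frac{979}{153}$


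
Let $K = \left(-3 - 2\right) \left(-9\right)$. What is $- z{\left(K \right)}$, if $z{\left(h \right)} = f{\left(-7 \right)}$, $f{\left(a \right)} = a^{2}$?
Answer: $-49$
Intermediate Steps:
$K = 45$ ($K = \left(-5\right) \left(-9\right) = 45$)
$z{\left(h \right)} = 49$ ($z{\left(h \right)} = \left(-7\right)^{2} = 49$)
$- z{\left(K \right)} = \left(-1\right) 49 = -49$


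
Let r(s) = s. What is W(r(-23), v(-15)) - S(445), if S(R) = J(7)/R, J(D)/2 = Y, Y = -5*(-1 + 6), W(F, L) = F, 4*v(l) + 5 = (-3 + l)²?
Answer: -2037/89 ≈ -22.888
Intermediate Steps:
v(l) = -5/4 + (-3 + l)²/4
Y = -25 (Y = -5*5 = -25)
J(D) = -50 (J(D) = 2*(-25) = -50)
S(R) = -50/R
W(r(-23), v(-15)) - S(445) = -23 - (-50)/445 = -23 - 1*(-10/89) = -23 + 10/89 = -2037/89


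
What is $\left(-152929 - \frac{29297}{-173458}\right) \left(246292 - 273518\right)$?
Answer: $\frac{361108364395405}{86729} \approx 4.1636 \cdot 10^{9}$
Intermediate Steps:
$\left(-152929 - \frac{29297}{-173458}\right) \left(246292 - 273518\right) = \left(-152929 - - \frac{29297}{173458}\right) \left(-27226\right) = \left(-152929 + \frac{29297}{173458}\right) \left(-27226\right) = \left(- \frac{26526729185}{173458}\right) \left(-27226\right) = \frac{361108364395405}{86729}$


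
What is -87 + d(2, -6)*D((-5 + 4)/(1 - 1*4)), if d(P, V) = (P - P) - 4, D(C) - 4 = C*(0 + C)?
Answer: -931/9 ≈ -103.44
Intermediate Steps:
D(C) = 4 + C**2 (D(C) = 4 + C*(0 + C) = 4 + C*C = 4 + C**2)
d(P, V) = -4 (d(P, V) = 0 - 4 = -4)
-87 + d(2, -6)*D((-5 + 4)/(1 - 1*4)) = -87 - 4*(4 + ((-5 + 4)/(1 - 1*4))**2) = -87 - 4*(4 + (-1/(1 - 4))**2) = -87 - 4*(4 + (-1/(-3))**2) = -87 - 4*(4 + (-1*(-1/3))**2) = -87 - 4*(4 + (1/3)**2) = -87 - 4*(4 + 1/9) = -87 - 4*37/9 = -87 - 148/9 = -931/9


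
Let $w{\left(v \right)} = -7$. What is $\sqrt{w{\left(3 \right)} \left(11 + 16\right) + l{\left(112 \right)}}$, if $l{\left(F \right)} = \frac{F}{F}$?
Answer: $2 i \sqrt{47} \approx 13.711 i$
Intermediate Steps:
$l{\left(F \right)} = 1$
$\sqrt{w{\left(3 \right)} \left(11 + 16\right) + l{\left(112 \right)}} = \sqrt{- 7 \left(11 + 16\right) + 1} = \sqrt{\left(-7\right) 27 + 1} = \sqrt{-189 + 1} = \sqrt{-188} = 2 i \sqrt{47}$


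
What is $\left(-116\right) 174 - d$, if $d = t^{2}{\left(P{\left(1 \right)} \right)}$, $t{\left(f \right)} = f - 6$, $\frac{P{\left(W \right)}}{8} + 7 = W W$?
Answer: $-23100$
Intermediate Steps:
$P{\left(W \right)} = -56 + 8 W^{2}$ ($P{\left(W \right)} = -56 + 8 W W = -56 + 8 W^{2}$)
$t{\left(f \right)} = -6 + f$ ($t{\left(f \right)} = f - 6 = -6 + f$)
$d = 2916$ ($d = \left(-6 - \left(56 - 8 \cdot 1^{2}\right)\right)^{2} = \left(-6 + \left(-56 + 8 \cdot 1\right)\right)^{2} = \left(-6 + \left(-56 + 8\right)\right)^{2} = \left(-6 - 48\right)^{2} = \left(-54\right)^{2} = 2916$)
$\left(-116\right) 174 - d = \left(-116\right) 174 - 2916 = -20184 - 2916 = -23100$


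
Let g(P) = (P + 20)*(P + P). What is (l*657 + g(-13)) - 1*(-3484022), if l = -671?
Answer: 3042993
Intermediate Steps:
g(P) = 2*P*(20 + P) (g(P) = (20 + P)*(2*P) = 2*P*(20 + P))
(l*657 + g(-13)) - 1*(-3484022) = (-671*657 + 2*(-13)*(20 - 13)) - 1*(-3484022) = (-440847 + 2*(-13)*7) + 3484022 = (-440847 - 182) + 3484022 = -441029 + 3484022 = 3042993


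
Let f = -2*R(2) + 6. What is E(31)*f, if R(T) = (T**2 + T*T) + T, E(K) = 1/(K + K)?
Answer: -7/31 ≈ -0.22581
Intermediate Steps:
E(K) = 1/(2*K)
R(T) = T + 2*T**2 (R(T) = (T**2 + T**2) + T = 2*T**2 + T = T + 2*T**2)
f = -14 (f = -4*(1 + 2*2) + 6 = -4*(1 + 4) + 6 = -4*5 + 6 = -2*10 + 6 = -20 + 6 = -14)
E(31)*f = ((1/2)/31)*(-14) = ((1/2)*(1/31))*(-14) = (1/62)*(-14) = -7/31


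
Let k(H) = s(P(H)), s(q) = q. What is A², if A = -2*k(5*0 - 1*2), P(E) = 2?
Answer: 16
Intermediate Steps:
k(H) = 2
A = -4 (A = -2*2 = -4)
A² = (-4)² = 16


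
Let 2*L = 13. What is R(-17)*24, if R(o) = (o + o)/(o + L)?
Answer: 544/7 ≈ 77.714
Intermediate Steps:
L = 13/2 (L = (½)*13 = 13/2 ≈ 6.5000)
R(o) = 2*o/(13/2 + o) (R(o) = (o + o)/(o + 13/2) = (2*o)/(13/2 + o) = 2*o/(13/2 + o))
R(-17)*24 = (4*(-17)/(13 + 2*(-17)))*24 = (4*(-17)/(13 - 34))*24 = (4*(-17)/(-21))*24 = (4*(-17)*(-1/21))*24 = (68/21)*24 = 544/7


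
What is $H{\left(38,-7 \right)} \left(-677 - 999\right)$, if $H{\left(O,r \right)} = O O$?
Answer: $-2420144$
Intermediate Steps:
$H{\left(O,r \right)} = O^{2}$
$H{\left(38,-7 \right)} \left(-677 - 999\right) = 38^{2} \left(-677 - 999\right) = 1444 \left(-1676\right) = -2420144$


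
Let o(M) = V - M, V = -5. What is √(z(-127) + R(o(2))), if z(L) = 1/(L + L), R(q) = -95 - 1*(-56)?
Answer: I*√2516378/254 ≈ 6.2453*I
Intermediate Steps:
o(M) = -5 - M
R(q) = -39 (R(q) = -95 + 56 = -39)
z(L) = 1/(2*L)
√(z(-127) + R(o(2))) = √((½)/(-127) - 39) = √((½)*(-1/127) - 39) = √(-1/254 - 39) = √(-9907/254) = I*√2516378/254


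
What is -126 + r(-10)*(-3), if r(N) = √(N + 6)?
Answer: -126 - 6*I ≈ -126.0 - 6.0*I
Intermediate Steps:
r(N) = √(6 + N)
-126 + r(-10)*(-3) = -126 + √(6 - 10)*(-3) = -126 + √(-4)*(-3) = -126 + (2*I)*(-3) = -126 - 6*I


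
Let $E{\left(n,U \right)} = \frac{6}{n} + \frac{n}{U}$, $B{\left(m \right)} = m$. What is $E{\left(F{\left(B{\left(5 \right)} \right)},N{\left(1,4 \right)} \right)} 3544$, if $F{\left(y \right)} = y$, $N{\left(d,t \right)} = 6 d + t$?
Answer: $\frac{30124}{5} \approx 6024.8$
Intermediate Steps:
$N{\left(d,t \right)} = t + 6 d$
$E{\left(F{\left(B{\left(5 \right)} \right)},N{\left(1,4 \right)} \right)} 3544 = \left(\frac{6}{5} + \frac{5}{4 + 6 \cdot 1}\right) 3544 = \left(6 \cdot \frac{1}{5} + \frac{5}{4 + 6}\right) 3544 = \left(\frac{6}{5} + \frac{5}{10}\right) 3544 = \left(\frac{6}{5} + 5 \cdot \frac{1}{10}\right) 3544 = \left(\frac{6}{5} + \frac{1}{2}\right) 3544 = \frac{17}{10} \cdot 3544 = \frac{30124}{5}$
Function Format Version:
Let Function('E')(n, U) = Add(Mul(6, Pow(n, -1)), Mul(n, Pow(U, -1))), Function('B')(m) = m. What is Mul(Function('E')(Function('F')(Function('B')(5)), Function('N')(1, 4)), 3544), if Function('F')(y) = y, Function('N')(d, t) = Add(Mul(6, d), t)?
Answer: Rational(30124, 5) ≈ 6024.8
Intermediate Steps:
Function('N')(d, t) = Add(t, Mul(6, d))
Mul(Function('E')(Function('F')(Function('B')(5)), Function('N')(1, 4)), 3544) = Mul(Add(Mul(6, Pow(5, -1)), Mul(5, Pow(Add(4, Mul(6, 1)), -1))), 3544) = Mul(Add(Mul(6, Rational(1, 5)), Mul(5, Pow(Add(4, 6), -1))), 3544) = Mul(Add(Rational(6, 5), Mul(5, Pow(10, -1))), 3544) = Mul(Add(Rational(6, 5), Mul(5, Rational(1, 10))), 3544) = Mul(Add(Rational(6, 5), Rational(1, 2)), 3544) = Mul(Rational(17, 10), 3544) = Rational(30124, 5)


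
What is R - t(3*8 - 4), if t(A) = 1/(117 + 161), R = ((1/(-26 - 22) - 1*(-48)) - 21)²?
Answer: 233105323/320256 ≈ 727.87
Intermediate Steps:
R = 1677025/2304 (R = ((1/(-48) + 48) - 21)² = ((-1/48 + 48) - 21)² = (2303/48 - 21)² = (1295/48)² = 1677025/2304 ≈ 727.88)
t(A) = 1/278
R - t(3*8 - 4) = 1677025/2304 - 1*1/278 = 1677025/2304 - 1/278 = 233105323/320256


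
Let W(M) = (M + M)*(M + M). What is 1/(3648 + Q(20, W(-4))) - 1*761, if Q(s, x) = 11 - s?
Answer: -2769278/3639 ≈ -761.00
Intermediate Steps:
W(M) = 4*M² (W(M) = (2*M)*(2*M) = 4*M²)
1/(3648 + Q(20, W(-4))) - 1*761 = 1/(3648 + (11 - 1*20)) - 1*761 = 1/(3648 + (11 - 20)) - 761 = 1/(3648 - 9) - 761 = 1/3639 - 761 = -2769278/3639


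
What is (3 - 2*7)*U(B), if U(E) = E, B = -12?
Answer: 132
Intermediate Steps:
(3 - 2*7)*U(B) = (3 - 2*7)*(-12) = (3 - 14)*(-12) = -11*(-12) = 132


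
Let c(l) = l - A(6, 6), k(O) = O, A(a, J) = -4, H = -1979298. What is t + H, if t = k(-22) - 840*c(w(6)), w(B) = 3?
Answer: -1985200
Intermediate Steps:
c(l) = 4 + l (c(l) = l - 1*(-4) = l + 4 = 4 + l)
t = -5902 (t = -22 - 840*(4 + 3) = -22 - 840*7 = -22 - 5880 = -5902)
t + H = -5902 - 1979298 = -1985200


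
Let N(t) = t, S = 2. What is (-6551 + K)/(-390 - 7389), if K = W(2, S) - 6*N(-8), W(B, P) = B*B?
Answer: 6499/7779 ≈ 0.83545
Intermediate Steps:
W(B, P) = B**2
K = 52 (K = 2**2 - 6*(-8) = 4 + 48 = 52)
(-6551 + K)/(-390 - 7389) = (-6551 + 52)/(-390 - 7389) = -6499/(-7779) = -6499*(-1/7779) = 6499/7779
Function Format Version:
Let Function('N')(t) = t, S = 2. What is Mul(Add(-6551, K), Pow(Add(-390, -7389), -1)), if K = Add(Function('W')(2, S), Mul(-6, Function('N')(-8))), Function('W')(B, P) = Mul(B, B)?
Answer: Rational(6499, 7779) ≈ 0.83545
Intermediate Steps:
Function('W')(B, P) = Pow(B, 2)
K = 52 (K = Add(Pow(2, 2), Mul(-6, -8)) = Add(4, 48) = 52)
Mul(Add(-6551, K), Pow(Add(-390, -7389), -1)) = Mul(Add(-6551, 52), Pow(Add(-390, -7389), -1)) = Mul(-6499, Pow(-7779, -1)) = Mul(-6499, Rational(-1, 7779)) = Rational(6499, 7779)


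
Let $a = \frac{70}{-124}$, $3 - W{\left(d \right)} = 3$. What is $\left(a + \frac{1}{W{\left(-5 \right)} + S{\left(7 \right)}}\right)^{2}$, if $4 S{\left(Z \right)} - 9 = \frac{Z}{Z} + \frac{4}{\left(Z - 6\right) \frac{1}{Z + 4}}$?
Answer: $\frac{674041}{2802276} \approx 0.24053$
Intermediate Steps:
$W{\left(d \right)} = 0$ ($W{\left(d \right)} = 3 - 3 = 0$)
$a = - \frac{35}{62}$ ($a = 70 \left(- \frac{1}{124}\right) = - \frac{35}{62} \approx -0.56452$)
$S{\left(Z \right)} = \frac{5}{2} + \frac{4 + Z}{-6 + Z}$ ($S{\left(Z \right)} = \frac{9}{4} + \frac{\frac{Z}{Z} + \frac{4}{\left(Z - 6\right) \frac{1}{Z + 4}}}{4} = \frac{9}{4} + \frac{1 + \frac{4}{\left(-6 + Z\right) \frac{1}{4 + Z}}}{4} = \frac{9}{4} + \frac{1 + \frac{4}{\frac{1}{4 + Z} \left(-6 + Z\right)}}{4} = \frac{9}{4} + \frac{1 + 4 \frac{4 + Z}{-6 + Z}}{4} = \frac{9}{4} + \frac{1 + \frac{4 \left(4 + Z\right)}{-6 + Z}}{4} = \frac{9}{4} + \left(\frac{1}{4} + \frac{4 + Z}{-6 + Z}\right) = \frac{5}{2} + \frac{4 + Z}{-6 + Z}$)
$\left(a + \frac{1}{W{\left(-5 \right)} + S{\left(7 \right)}}\right)^{2} = \left(- \frac{35}{62} + \frac{1}{0 + \frac{-22 + 7 \cdot 7}{2 \left(-6 + 7\right)}}\right)^{2} = \left(- \frac{35}{62} + \frac{1}{0 + \frac{-22 + 49}{2 \cdot 1}}\right)^{2} = \left(- \frac{35}{62} + \frac{1}{0 + \frac{1}{2} \cdot 1 \cdot 27}\right)^{2} = \left(- \frac{35}{62} + \frac{1}{0 + \frac{27}{2}}\right)^{2} = \left(- \frac{35}{62} + \frac{1}{\frac{27}{2}}\right)^{2} = \left(- \frac{35}{62} + \frac{2}{27}\right)^{2} = \left(- \frac{821}{1674}\right)^{2} = \frac{674041}{2802276}$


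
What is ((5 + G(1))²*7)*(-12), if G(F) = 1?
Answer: -3024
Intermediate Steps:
((5 + G(1))²*7)*(-12) = ((5 + 1)²*7)*(-12) = (6²*7)*(-12) = (36*7)*(-12) = 252*(-12) = -3024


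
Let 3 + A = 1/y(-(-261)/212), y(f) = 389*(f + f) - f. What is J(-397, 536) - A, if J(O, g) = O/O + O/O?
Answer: 1013773/202797 ≈ 4.9990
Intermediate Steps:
J(O, g) = 2 (J(O, g) = 1 + 1 = 2)
y(f) = 777*f (y(f) = 389*(2*f) - f = 778*f - f = 777*f)
A = -608179/202797 (A = -3 + 1/(777*(-(-261)/212)) = -3 + 1/(777*(-1*(-261/212))) = -3 + 1/(777*(261/212)) = -3 + 1/(202797/212) = -3 + 212/202797 = -608179/202797 ≈ -2.9990)
J(-397, 536) - A = 2 - 1*(-608179/202797) = 2 + 608179/202797 = 1013773/202797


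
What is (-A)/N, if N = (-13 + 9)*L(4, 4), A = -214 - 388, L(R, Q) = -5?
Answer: 301/10 ≈ 30.100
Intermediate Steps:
A = -602
N = 20 (N = (-13 + 9)*(-5) = -4*(-5) = 20)
(-A)/N = -1*(-602)/20 = 602*(1/20) = 301/10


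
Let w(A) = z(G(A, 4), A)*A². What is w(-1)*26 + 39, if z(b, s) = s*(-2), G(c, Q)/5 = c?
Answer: 91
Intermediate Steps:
G(c, Q) = 5*c
z(b, s) = -2*s
w(A) = -2*A³ (w(A) = (-2*A)*A² = -2*A³)
w(-1)*26 + 39 = -2*(-1)³*26 + 39 = -2*(-1)*26 + 39 = 2*26 + 39 = 52 + 39 = 91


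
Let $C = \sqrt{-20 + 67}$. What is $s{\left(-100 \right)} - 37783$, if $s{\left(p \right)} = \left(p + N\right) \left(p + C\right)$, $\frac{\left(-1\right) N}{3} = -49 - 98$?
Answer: $-71883 + 341 \sqrt{47} \approx -69545.0$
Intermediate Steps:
$C = \sqrt{47} \approx 6.8557$
$N = 441$ ($N = - 3 \left(-49 - 98\right) = \left(-3\right) \left(-147\right) = 441$)
$s{\left(p \right)} = \left(441 + p\right) \left(p + \sqrt{47}\right)$ ($s{\left(p \right)} = \left(p + 441\right) \left(p + \sqrt{47}\right) = \left(441 + p\right) \left(p + \sqrt{47}\right)$)
$s{\left(-100 \right)} - 37783 = \left(\left(-100\right)^{2} + 441 \left(-100\right) + 441 \sqrt{47} - 100 \sqrt{47}\right) - 37783 = \left(10000 - 44100 + 441 \sqrt{47} - 100 \sqrt{47}\right) - 37783 = \left(-34100 + 341 \sqrt{47}\right) - 37783 = -71883 + 341 \sqrt{47}$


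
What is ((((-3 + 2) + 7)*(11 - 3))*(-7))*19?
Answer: -6384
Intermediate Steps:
((((-3 + 2) + 7)*(11 - 3))*(-7))*19 = (((-1 + 7)*8)*(-7))*19 = ((6*8)*(-7))*19 = (48*(-7))*19 = -336*19 = -6384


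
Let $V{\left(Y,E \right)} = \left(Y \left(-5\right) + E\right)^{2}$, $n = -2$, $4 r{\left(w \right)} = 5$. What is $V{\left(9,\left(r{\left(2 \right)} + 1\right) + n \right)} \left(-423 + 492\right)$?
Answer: $\frac{2210829}{16} \approx 1.3818 \cdot 10^{5}$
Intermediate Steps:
$r{\left(w \right)} = \frac{5}{4}$ ($r{\left(w \right)} = \frac{1}{4} \cdot 5 = \frac{5}{4}$)
$V{\left(Y,E \right)} = \left(E - 5 Y\right)^{2}$ ($V{\left(Y,E \right)} = \left(- 5 Y + E\right)^{2} = \left(E - 5 Y\right)^{2}$)
$V{\left(9,\left(r{\left(2 \right)} + 1\right) + n \right)} \left(-423 + 492\right) = \left(\left(\left(\frac{5}{4} + 1\right) - 2\right) - 45\right)^{2} \left(-423 + 492\right) = \left(\left(\frac{9}{4} - 2\right) - 45\right)^{2} \cdot 69 = \left(\frac{1}{4} - 45\right)^{2} \cdot 69 = \left(- \frac{179}{4}\right)^{2} \cdot 69 = \frac{32041}{16} \cdot 69 = \frac{2210829}{16}$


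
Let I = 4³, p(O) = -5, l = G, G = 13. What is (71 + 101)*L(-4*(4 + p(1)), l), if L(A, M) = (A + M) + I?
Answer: 13932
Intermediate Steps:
l = 13
I = 64
L(A, M) = 64 + A + M (L(A, M) = (A + M) + 64 = 64 + A + M)
(71 + 101)*L(-4*(4 + p(1)), l) = (71 + 101)*(64 - 4*(4 - 5) + 13) = 172*(64 - 4*(-1) + 13) = 172*(64 + 4 + 13) = 172*81 = 13932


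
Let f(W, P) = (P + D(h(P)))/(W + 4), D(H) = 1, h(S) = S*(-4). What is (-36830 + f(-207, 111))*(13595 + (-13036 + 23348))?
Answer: -25534732002/29 ≈ -8.8051e+8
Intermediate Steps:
h(S) = -4*S
f(W, P) = (1 + P)/(4 + W) (f(W, P) = (P + 1)/(W + 4) = (1 + P)/(4 + W))
(-36830 + f(-207, 111))*(13595 + (-13036 + 23348)) = (-36830 + (1 + 111)/(4 - 207))*(13595 + (-13036 + 23348)) = (-36830 + 112/(-203))*(13595 + 10312) = (-36830 - 1/203*112)*23907 = (-36830 - 16/29)*23907 = -1068086/29*23907 = -25534732002/29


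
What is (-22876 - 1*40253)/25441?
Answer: -63129/25441 ≈ -2.4814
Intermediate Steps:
(-22876 - 1*40253)/25441 = (-22876 - 40253)*(1/25441) = -63129*1/25441 = -63129/25441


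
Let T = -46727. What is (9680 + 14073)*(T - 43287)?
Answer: -2138102542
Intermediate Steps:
(9680 + 14073)*(T - 43287) = (9680 + 14073)*(-46727 - 43287) = 23753*(-90014) = -2138102542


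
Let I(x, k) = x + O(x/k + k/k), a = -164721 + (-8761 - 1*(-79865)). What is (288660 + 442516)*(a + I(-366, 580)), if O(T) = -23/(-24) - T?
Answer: -29892192138233/435 ≈ -6.8718e+10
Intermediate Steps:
O(T) = 23/24 - T (O(T) = -23*(-1/24) - T = 23/24 - T)
a = -93617 (a = -164721 + (-8761 + 79865) = -164721 + 71104 = -93617)
I(x, k) = -1/24 + x - x/k (I(x, k) = x + (23/24 - (x/k + k/k)) = x + (23/24 - (x/k + 1)) = x + (23/24 - (1 + x/k)) = x + (23/24 + (-1 - x/k)) = x + (-1/24 - x/k) = -1/24 + x - x/k)
(288660 + 442516)*(a + I(-366, 580)) = (288660 + 442516)*(-93617 + (-1/24 - 366 - 1*(-366)/580)) = 731176*(-93617 + (-1/24 - 366 - 1*(-366)*1/580)) = 731176*(-93617 + (-1/24 - 366 + 183/290)) = 731176*(-93617 - 1271629/3480) = 731176*(-327058789/3480) = -29892192138233/435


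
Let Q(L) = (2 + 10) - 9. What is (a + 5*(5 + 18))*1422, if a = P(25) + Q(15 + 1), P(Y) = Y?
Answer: 203346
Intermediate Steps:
Q(L) = 3 (Q(L) = 12 - 9 = 3)
a = 28 (a = 25 + 3 = 28)
(a + 5*(5 + 18))*1422 = (28 + 5*(5 + 18))*1422 = (28 + 5*23)*1422 = (28 + 115)*1422 = 143*1422 = 203346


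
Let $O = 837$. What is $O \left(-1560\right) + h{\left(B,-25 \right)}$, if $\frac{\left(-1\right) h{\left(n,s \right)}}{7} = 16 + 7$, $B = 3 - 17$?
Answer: $-1305881$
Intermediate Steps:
$B = -14$ ($B = 3 - 17 = -14$)
$h{\left(n,s \right)} = -161$ ($h{\left(n,s \right)} = - 7 \left(16 + 7\right) = \left(-7\right) 23 = -161$)
$O \left(-1560\right) + h{\left(B,-25 \right)} = 837 \left(-1560\right) - 161 = -1305720 - 161 = -1305881$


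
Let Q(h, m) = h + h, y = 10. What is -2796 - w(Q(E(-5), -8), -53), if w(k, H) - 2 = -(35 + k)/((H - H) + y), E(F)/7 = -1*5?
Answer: -5603/2 ≈ -2801.5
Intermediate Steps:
E(F) = -35 (E(F) = 7*(-1*5) = 7*(-5) = -35)
Q(h, m) = 2*h
w(k, H) = -3/2 - k/10 (w(k, H) = 2 - (35 + k)/((H - H) + 10) = 2 - (35 + k)/(0 + 10) = 2 - (35 + k)/10 = 2 - (7/2 + k/10) = 2 + (-7/2 - k/10) = -3/2 - k/10)
-2796 - w(Q(E(-5), -8), -53) = -2796 - (-3/2 - (-35)/5) = -2796 - (-3/2 - 1/10*(-70)) = -2796 - (-3/2 + 7) = -2796 - 1*11/2 = -2796 - 11/2 = -5603/2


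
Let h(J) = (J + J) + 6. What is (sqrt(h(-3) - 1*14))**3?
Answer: -14*I*sqrt(14) ≈ -52.383*I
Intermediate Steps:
h(J) = 6 + 2*J (h(J) = 2*J + 6 = 6 + 2*J)
(sqrt(h(-3) - 1*14))**3 = (sqrt((6 + 2*(-3)) - 1*14))**3 = (sqrt((6 - 6) - 14))**3 = (sqrt(0 - 14))**3 = (sqrt(-14))**3 = (I*sqrt(14))**3 = -14*I*sqrt(14)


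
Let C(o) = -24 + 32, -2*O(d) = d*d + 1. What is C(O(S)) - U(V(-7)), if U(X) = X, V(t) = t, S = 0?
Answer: 15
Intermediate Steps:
O(d) = -1/2 - d**2/2 (O(d) = -(d*d + 1)/2 = -(d**2 + 1)/2 = -(1 + d**2)/2 = -1/2 - d**2/2)
C(o) = 8
C(O(S)) - U(V(-7)) = 8 - 1*(-7) = 8 + 7 = 15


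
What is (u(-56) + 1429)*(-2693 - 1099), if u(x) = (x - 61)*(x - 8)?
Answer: -33813264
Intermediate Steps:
u(x) = (-61 + x)*(-8 + x)
(u(-56) + 1429)*(-2693 - 1099) = ((488 + (-56)² - 69*(-56)) + 1429)*(-2693 - 1099) = ((488 + 3136 + 3864) + 1429)*(-3792) = (7488 + 1429)*(-3792) = 8917*(-3792) = -33813264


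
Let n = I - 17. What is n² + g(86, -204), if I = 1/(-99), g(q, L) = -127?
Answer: 1591129/9801 ≈ 162.34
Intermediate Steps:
I = -1/99 ≈ -0.010101
n = -1684/99 (n = -1/99 - 17 = -1684/99 ≈ -17.010)
n² + g(86, -204) = (-1684/99)² - 127 = 2835856/9801 - 127 = 1591129/9801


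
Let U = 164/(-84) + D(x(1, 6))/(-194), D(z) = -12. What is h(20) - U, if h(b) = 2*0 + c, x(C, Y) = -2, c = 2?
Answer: 7925/2037 ≈ 3.8905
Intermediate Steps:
h(b) = 2 (h(b) = 2*0 + 2 = 0 + 2 = 2)
U = -3851/2037 (U = 164/(-84) - 12/(-194) = 164*(-1/84) - 12*(-1/194) = -41/21 + 6/97 = -3851/2037 ≈ -1.8905)
h(20) - U = 2 - 1*(-3851/2037) = 2 + 3851/2037 = 7925/2037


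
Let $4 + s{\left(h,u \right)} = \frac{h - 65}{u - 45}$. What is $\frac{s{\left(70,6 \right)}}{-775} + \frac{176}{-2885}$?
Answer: $- \frac{971023}{17439825} \approx -0.055678$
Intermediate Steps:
$s{\left(h,u \right)} = -4 + \frac{-65 + h}{-45 + u}$ ($s{\left(h,u \right)} = -4 + \frac{h - 65}{u - 45} = -4 + \frac{-65 + h}{-45 + u}$)
$\frac{s{\left(70,6 \right)}}{-775} + \frac{176}{-2885} = \frac{\frac{1}{-45 + 6} \left(115 + 70 - 24\right)}{-775} + \frac{176}{-2885} = \frac{115 + 70 - 24}{-39} \left(- \frac{1}{775}\right) + 176 \left(- \frac{1}{2885}\right) = \left(- \frac{1}{39}\right) 161 \left(- \frac{1}{775}\right) - \frac{176}{2885} = \left(- \frac{161}{39}\right) \left(- \frac{1}{775}\right) - \frac{176}{2885} = \frac{161}{30225} - \frac{176}{2885} = - \frac{971023}{17439825}$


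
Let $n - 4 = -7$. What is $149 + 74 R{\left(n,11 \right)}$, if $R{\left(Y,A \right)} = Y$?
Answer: $-73$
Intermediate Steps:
$n = -3$ ($n = 4 - 7 = -3$)
$149 + 74 R{\left(n,11 \right)} = 149 + 74 \left(-3\right) = 149 - 222 = -73$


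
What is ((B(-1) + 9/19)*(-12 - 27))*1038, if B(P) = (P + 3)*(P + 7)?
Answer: -9594234/19 ≈ -5.0496e+5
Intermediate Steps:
B(P) = (3 + P)*(7 + P)
((B(-1) + 9/19)*(-12 - 27))*1038 = (((21 + (-1)² + 10*(-1)) + 9/19)*(-12 - 27))*1038 = (((21 + 1 - 10) + 9*(1/19))*(-39))*1038 = ((12 + 9/19)*(-39))*1038 = ((237/19)*(-39))*1038 = -9243/19*1038 = -9594234/19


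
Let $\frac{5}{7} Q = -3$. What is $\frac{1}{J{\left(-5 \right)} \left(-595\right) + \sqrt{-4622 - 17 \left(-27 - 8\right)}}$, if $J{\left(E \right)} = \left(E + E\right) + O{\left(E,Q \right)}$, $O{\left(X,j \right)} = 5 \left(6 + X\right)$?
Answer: $\frac{2975}{8854652} - \frac{i \sqrt{4027}}{8854652} \approx 0.00033598 - 7.1667 \cdot 10^{-6} i$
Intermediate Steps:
$Q = - \frac{21}{5}$ ($Q = \frac{7}{5} \left(-3\right) = - \frac{21}{5} \approx -4.2$)
$O{\left(X,j \right)} = 30 + 5 X$
$J{\left(E \right)} = 30 + 7 E$ ($J{\left(E \right)} = \left(E + E\right) + \left(30 + 5 E\right) = 2 E + \left(30 + 5 E\right) = 30 + 7 E$)
$\frac{1}{J{\left(-5 \right)} \left(-595\right) + \sqrt{-4622 - 17 \left(-27 - 8\right)}} = \frac{1}{\left(30 + 7 \left(-5\right)\right) \left(-595\right) + \sqrt{-4622 - 17 \left(-27 - 8\right)}} = \frac{1}{\left(30 - 35\right) \left(-595\right) + \sqrt{-4622 - -595}} = \frac{1}{\left(-5\right) \left(-595\right) + \sqrt{-4622 + 595}} = \frac{1}{2975 + \sqrt{-4027}} = \frac{1}{2975 + i \sqrt{4027}}$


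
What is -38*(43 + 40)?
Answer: -3154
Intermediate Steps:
-38*(43 + 40) = -38*83 = -3154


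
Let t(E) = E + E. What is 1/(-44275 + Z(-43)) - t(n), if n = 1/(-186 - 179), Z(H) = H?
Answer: 88271/16176070 ≈ 0.0054569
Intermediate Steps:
n = -1/365 (n = 1/(-365) = -1/365 ≈ -0.0027397)
t(E) = 2*E
1/(-44275 + Z(-43)) - t(n) = 1/(-44275 - 43) - 2*(-1)/365 = 1/(-44318) - 1*(-2/365) = -1/44318 + 2/365 = 88271/16176070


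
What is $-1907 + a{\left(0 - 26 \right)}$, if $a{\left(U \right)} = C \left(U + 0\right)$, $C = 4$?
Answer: $-2011$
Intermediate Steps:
$a{\left(U \right)} = 4 U$ ($a{\left(U \right)} = 4 \left(U + 0\right) = 4 U$)
$-1907 + a{\left(0 - 26 \right)} = -1907 + 4 \left(0 - 26\right) = -1907 + 4 \left(-26\right) = -1907 - 104 = -2011$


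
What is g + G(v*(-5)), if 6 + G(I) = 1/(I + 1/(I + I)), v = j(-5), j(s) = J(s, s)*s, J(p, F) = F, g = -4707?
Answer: -147286213/31251 ≈ -4713.0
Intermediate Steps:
j(s) = s² (j(s) = s*s = s²)
v = 25 (v = (-5)² = 25)
G(I) = -6 + 1/(I + 1/(2*I)) (G(I) = -6 + 1/(I + 1/(I + I)) = -6 + 1/(I + 1/(2*I)))
g + G(v*(-5)) = -4707 + 2*(-3 + 25*(-5) - 6*(25*(-5))²)/(1 + 2*(25*(-5))²) = -4707 + 2*(-3 - 125 - 6*(-125)²)/(1 + 2*(-125)²) = -4707 + 2*(-3 - 125 - 6*15625)/(1 + 2*15625) = -4707 + 2*(-3 - 125 - 93750)/(1 + 31250) = -4707 + 2*(-93878)/31251 = -4707 + 2*(1/31251)*(-93878) = -4707 - 187756/31251 = -147286213/31251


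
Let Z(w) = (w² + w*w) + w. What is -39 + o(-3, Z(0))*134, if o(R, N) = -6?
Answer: -843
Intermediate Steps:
Z(w) = w + 2*w² (Z(w) = (w² + w²) + w = 2*w² + w = w + 2*w²)
-39 + o(-3, Z(0))*134 = -39 - 6*134 = -39 - 804 = -843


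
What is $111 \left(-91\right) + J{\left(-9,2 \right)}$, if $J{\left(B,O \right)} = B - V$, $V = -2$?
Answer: $-10108$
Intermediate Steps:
$J{\left(B,O \right)} = 2 + B$ ($J{\left(B,O \right)} = B - -2 = B + 2 = 2 + B$)
$111 \left(-91\right) + J{\left(-9,2 \right)} = 111 \left(-91\right) + \left(2 - 9\right) = -10101 - 7 = -10108$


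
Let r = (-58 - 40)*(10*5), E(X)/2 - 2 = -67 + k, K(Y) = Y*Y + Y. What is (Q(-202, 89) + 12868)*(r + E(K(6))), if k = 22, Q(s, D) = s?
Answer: -63152676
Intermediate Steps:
K(Y) = Y + Y² (K(Y) = Y² + Y = Y + Y²)
E(X) = -86 (E(X) = 4 + 2*(-67 + 22) = 4 + 2*(-45) = 4 - 90 = -86)
r = -4900 (r = -98*50 = -4900)
(Q(-202, 89) + 12868)*(r + E(K(6))) = (-202 + 12868)*(-4900 - 86) = 12666*(-4986) = -63152676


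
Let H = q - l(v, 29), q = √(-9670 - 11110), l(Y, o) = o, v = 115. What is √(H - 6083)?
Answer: √(-6112 + 2*I*√5195) ≈ 0.9219 + 78.185*I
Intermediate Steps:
q = 2*I*√5195 (q = √(-20780) = 2*I*√5195 ≈ 144.15*I)
H = -29 + 2*I*√5195 (H = 2*I*√5195 - 1*29 = 2*I*√5195 - 29 = -29 + 2*I*√5195 ≈ -29.0 + 144.15*I)
√(H - 6083) = √((-29 + 2*I*√5195) - 6083) = √(-6112 + 2*I*√5195)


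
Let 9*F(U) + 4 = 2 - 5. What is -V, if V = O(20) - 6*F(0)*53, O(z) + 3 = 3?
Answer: -742/3 ≈ -247.33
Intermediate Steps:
O(z) = 0 (O(z) = -3 + 3 = 0)
F(U) = -7/9 (F(U) = -4/9 + (2 - 5)/9 = -4/9 + (⅑)*(-3) = -4/9 - ⅓ = -7/9)
V = 742/3 (V = 0 - 6*(-7/9)*53 = 0 + (14/3)*53 = 0 + 742/3 = 742/3 ≈ 247.33)
-V = -1*742/3 = -742/3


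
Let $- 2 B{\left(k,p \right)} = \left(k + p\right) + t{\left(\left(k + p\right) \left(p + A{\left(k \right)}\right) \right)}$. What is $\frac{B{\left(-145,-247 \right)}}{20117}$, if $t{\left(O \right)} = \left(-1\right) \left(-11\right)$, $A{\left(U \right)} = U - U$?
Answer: $\frac{381}{40234} \approx 0.0094696$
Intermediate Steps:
$A{\left(U \right)} = 0$
$t{\left(O \right)} = 11$
$B{\left(k,p \right)} = - \frac{11}{2} - \frac{k}{2} - \frac{p}{2}$ ($B{\left(k,p \right)} = - \frac{\left(k + p\right) + 11}{2} = - \frac{11 + k + p}{2} = - \frac{11}{2} - \frac{k}{2} - \frac{p}{2}$)
$\frac{B{\left(-145,-247 \right)}}{20117} = \frac{- \frac{11}{2} - - \frac{145}{2} - - \frac{247}{2}}{20117} = \left(- \frac{11}{2} + \frac{145}{2} + \frac{247}{2}\right) \frac{1}{20117} = \frac{381}{2} \cdot \frac{1}{20117} = \frac{381}{40234}$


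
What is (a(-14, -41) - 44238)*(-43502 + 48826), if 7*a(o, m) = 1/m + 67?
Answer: -67580513440/287 ≈ -2.3547e+8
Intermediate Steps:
a(o, m) = 67/7 + 1/(7*m) (a(o, m) = (1/m + 67)/7 = (67 + 1/m)/7 = 67/7 + 1/(7*m))
(a(-14, -41) - 44238)*(-43502 + 48826) = ((⅐)*(1 + 67*(-41))/(-41) - 44238)*(-43502 + 48826) = ((⅐)*(-1/41)*(1 - 2747) - 44238)*5324 = ((⅐)*(-1/41)*(-2746) - 44238)*5324 = (2746/287 - 44238)*5324 = -12693560/287*5324 = -67580513440/287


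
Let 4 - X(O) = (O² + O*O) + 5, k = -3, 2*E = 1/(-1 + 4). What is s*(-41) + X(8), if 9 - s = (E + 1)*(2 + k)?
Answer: -3275/6 ≈ -545.83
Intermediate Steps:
E = ⅙ (E = 1/(2*(-1 + 4)) = (½)/3 = (½)*(⅓) = ⅙ ≈ 0.16667)
X(O) = -1 - 2*O² (X(O) = 4 - ((O² + O*O) + 5) = 4 - ((O² + O²) + 5) = 4 - (2*O² + 5) = 4 - (5 + 2*O²) = 4 + (-5 - 2*O²) = -1 - 2*O²)
s = 61/6 (s = 9 - (⅙ + 1)*(2 - 3) = 9 - 7*(-1)/6 = 9 - 1*(-7/6) = 9 + 7/6 = 61/6 ≈ 10.167)
s*(-41) + X(8) = (61/6)*(-41) + (-1 - 2*8²) = -2501/6 + (-1 - 2*64) = -2501/6 + (-1 - 128) = -2501/6 - 129 = -3275/6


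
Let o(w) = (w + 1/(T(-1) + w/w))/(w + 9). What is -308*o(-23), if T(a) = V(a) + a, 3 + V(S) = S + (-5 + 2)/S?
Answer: -528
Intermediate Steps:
V(S) = -3 + S - 3/S (V(S) = -3 + (S + (-5 + 2)/S) = -3 + (S - 3/S) = -3 + S - 3/S)
T(a) = -3 - 3/a + 2*a (T(a) = (-3 + a - 3/a) + a = -3 - 3/a + 2*a)
o(w) = (-1 + w)/(9 + w) (o(w) = (w + 1/((-3 - 3/(-1) + 2*(-1)) + w/w))/(w + 9) = (w + 1/((-3 - 3*(-1) - 2) + 1))/(9 + w) = (w + 1/((-3 + 3 - 2) + 1))/(9 + w) = (w + 1/(-2 + 1))/(9 + w) = (w + 1/(-1))/(9 + w) = (w - 1)/(9 + w) = (-1 + w)/(9 + w))
-308*o(-23) = -308*(-1 - 23)/(9 - 23) = -308*(-24)/(-14) = -(-22)*(-24) = -308*12/7 = -528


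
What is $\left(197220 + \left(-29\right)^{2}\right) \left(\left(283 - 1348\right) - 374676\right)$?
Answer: $-74419638201$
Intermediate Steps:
$\left(197220 + \left(-29\right)^{2}\right) \left(\left(283 - 1348\right) - 374676\right) = \left(197220 + 841\right) \left(\left(283 - 1348\right) - 374676\right) = 198061 \left(-1065 - 374676\right) = 198061 \left(-375741\right) = -74419638201$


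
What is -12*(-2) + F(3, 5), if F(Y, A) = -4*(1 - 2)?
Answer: 28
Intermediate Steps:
F(Y, A) = 4 (F(Y, A) = -4*(-1) = 4)
-12*(-2) + F(3, 5) = -12*(-2) + 4 = 24 + 4 = 28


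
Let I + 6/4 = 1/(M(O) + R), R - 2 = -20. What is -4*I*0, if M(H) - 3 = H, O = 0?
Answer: 0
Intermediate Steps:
M(H) = 3 + H
R = -18 (R = 2 - 20 = -18)
I = -47/30 (I = -3/2 + 1/((3 + 0) - 18) = -3/2 + 1/(3 - 18) = -3/2 + 1/(-15) = -3/2 - 1/15 = -47/30 ≈ -1.5667)
-4*I*0 = -4*(-47/30)*0 = (94/15)*0 = 0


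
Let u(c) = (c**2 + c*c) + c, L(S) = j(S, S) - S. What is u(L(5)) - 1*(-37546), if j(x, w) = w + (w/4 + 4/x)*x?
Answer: 302131/8 ≈ 37766.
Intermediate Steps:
j(x, w) = w + x*(4/x + w/4) (j(x, w) = w + (w*(1/4) + 4/x)*x = w + (w/4 + 4/x)*x = w + (4/x + w/4)*x = w + x*(4/x + w/4))
L(S) = 4 + S**2/4 (L(S) = (4 + S + S*S/4) - S = (4 + S + S**2/4) - S = 4 + S**2/4)
u(c) = c + 2*c**2 (u(c) = (c**2 + c**2) + c = 2*c**2 + c = c + 2*c**2)
u(L(5)) - 1*(-37546) = (4 + (1/4)*5**2)*(1 + 2*(4 + (1/4)*5**2)) - 1*(-37546) = (4 + (1/4)*25)*(1 + 2*(4 + (1/4)*25)) + 37546 = (4 + 25/4)*(1 + 2*(4 + 25/4)) + 37546 = 41*(1 + 2*(41/4))/4 + 37546 = 41*(1 + 41/2)/4 + 37546 = (41/4)*(43/2) + 37546 = 1763/8 + 37546 = 302131/8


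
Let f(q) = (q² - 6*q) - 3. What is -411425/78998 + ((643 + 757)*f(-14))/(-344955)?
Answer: -34511707055/5450151018 ≈ -6.3322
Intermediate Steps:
f(q) = -3 + q² - 6*q
-411425/78998 + ((643 + 757)*f(-14))/(-344955) = -411425/78998 + ((643 + 757)*(-3 + (-14)² - 6*(-14)))/(-344955) = -411425*1/78998 + (1400*(-3 + 196 + 84))*(-1/344955) = -411425/78998 + (1400*277)*(-1/344955) = -411425/78998 + 387800*(-1/344955) = -411425/78998 - 77560/68991 = -34511707055/5450151018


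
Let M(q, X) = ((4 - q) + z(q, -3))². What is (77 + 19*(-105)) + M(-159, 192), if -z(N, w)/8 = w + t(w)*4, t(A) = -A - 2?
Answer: 22107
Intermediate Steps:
t(A) = -2 - A
z(N, w) = 64 + 24*w (z(N, w) = -8*(w + (-2 - w)*4) = -8*(w + (-8 - 4*w)) = -8*(-8 - 3*w) = 64 + 24*w)
M(q, X) = (-4 - q)² (M(q, X) = ((4 - q) + (64 + 24*(-3)))² = ((4 - q) + (64 - 72))² = ((4 - q) - 8)² = (-4 - q)²)
(77 + 19*(-105)) + M(-159, 192) = (77 + 19*(-105)) + (4 - 159)² = (77 - 1995) + (-155)² = -1918 + 24025 = 22107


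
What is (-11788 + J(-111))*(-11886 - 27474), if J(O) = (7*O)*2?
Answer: 525141120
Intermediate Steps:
J(O) = 14*O
(-11788 + J(-111))*(-11886 - 27474) = (-11788 + 14*(-111))*(-11886 - 27474) = (-11788 - 1554)*(-39360) = -13342*(-39360) = 525141120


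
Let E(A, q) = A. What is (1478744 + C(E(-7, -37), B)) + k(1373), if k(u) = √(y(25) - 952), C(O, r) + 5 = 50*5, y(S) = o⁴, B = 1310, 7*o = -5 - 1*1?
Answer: 1478989 + 2*I*√571114/49 ≈ 1.479e+6 + 30.846*I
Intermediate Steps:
o = -6/7 (o = (-5 - 1*1)/7 = (-5 - 1)/7 = (⅐)*(-6) = -6/7 ≈ -0.85714)
y(S) = 1296/2401 (y(S) = (-6/7)⁴ = 1296/2401)
C(O, r) = 245 (C(O, r) = -5 + 50*5 = -5 + 250 = 245)
k(u) = 2*I*√571114/49 (k(u) = √(1296/2401 - 952) = √(-2284456/2401) = 2*I*√571114/49)
(1478744 + C(E(-7, -37), B)) + k(1373) = (1478744 + 245) + 2*I*√571114/49 = 1478989 + 2*I*√571114/49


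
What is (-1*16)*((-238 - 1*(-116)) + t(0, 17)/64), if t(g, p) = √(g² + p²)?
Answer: 7791/4 ≈ 1947.8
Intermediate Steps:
(-1*16)*((-238 - 1*(-116)) + t(0, 17)/64) = (-1*16)*((-238 - 1*(-116)) + √(0² + 17²)/64) = -16*((-238 + 116) + √(0 + 289)*(1/64)) = -16*(-122 + √289*(1/64)) = -16*(-122 + 17*(1/64)) = -16*(-122 + 17/64) = -16*(-7791/64) = 7791/4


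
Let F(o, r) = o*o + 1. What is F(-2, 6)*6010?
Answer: 30050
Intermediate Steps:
F(o, r) = 1 + o² (F(o, r) = o² + 1 = 1 + o²)
F(-2, 6)*6010 = (1 + (-2)²)*6010 = (1 + 4)*6010 = 5*6010 = 30050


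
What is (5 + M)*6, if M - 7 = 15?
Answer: 162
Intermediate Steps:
M = 22 (M = 7 + 15 = 22)
(5 + M)*6 = (5 + 22)*6 = 27*6 = 162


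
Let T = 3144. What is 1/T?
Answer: 1/3144 ≈ 0.00031807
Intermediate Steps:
1/T = 1/3144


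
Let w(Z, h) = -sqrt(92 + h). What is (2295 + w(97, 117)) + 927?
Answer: 3222 - sqrt(209) ≈ 3207.5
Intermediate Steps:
(2295 + w(97, 117)) + 927 = (2295 - sqrt(92 + 117)) + 927 = (2295 - sqrt(209)) + 927 = 3222 - sqrt(209)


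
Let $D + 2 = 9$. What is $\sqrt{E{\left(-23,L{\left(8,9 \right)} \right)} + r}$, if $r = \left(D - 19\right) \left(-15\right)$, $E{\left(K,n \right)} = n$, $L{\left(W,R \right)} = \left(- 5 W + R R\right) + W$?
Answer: $\sqrt{229} \approx 15.133$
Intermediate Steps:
$L{\left(W,R \right)} = R^{2} - 4 W$ ($L{\left(W,R \right)} = \left(- 5 W + R^{2}\right) + W = \left(R^{2} - 5 W\right) + W = R^{2} - 4 W$)
$D = 7$ ($D = -2 + 9 = 7$)
$r = 180$ ($r = \left(7 - 19\right) \left(-15\right) = \left(-12\right) \left(-15\right) = 180$)
$\sqrt{E{\left(-23,L{\left(8,9 \right)} \right)} + r} = \sqrt{\left(9^{2} - 32\right) + 180} = \sqrt{\left(81 - 32\right) + 180} = \sqrt{49 + 180} = \sqrt{229}$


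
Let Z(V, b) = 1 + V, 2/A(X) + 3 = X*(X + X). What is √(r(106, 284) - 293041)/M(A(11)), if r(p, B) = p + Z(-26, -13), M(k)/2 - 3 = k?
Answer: 478*I*√18310/719 ≈ 89.959*I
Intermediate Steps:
A(X) = 2/(-3 + 2*X²) (A(X) = 2/(-3 + X*(X + X)) = 2/(-3 + X*(2*X)) = 2/(-3 + 2*X²))
M(k) = 6 + 2*k
r(p, B) = -25 + p (r(p, B) = p + (1 - 26) = p - 25 = -25 + p)
√(r(106, 284) - 293041)/M(A(11)) = √((-25 + 106) - 293041)/(6 + 2*(2/(-3 + 2*11²))) = √(81 - 293041)/(6 + 2*(2/(-3 + 2*121))) = √(-292960)/(6 + 2*(2/(-3 + 242))) = (4*I*√18310)/(6 + 2*(2/239)) = (4*I*√18310)/(6 + 4/239) = (4*I*√18310)/(1438/239) = (4*I*√18310)*(239/1438) = 478*I*√18310/719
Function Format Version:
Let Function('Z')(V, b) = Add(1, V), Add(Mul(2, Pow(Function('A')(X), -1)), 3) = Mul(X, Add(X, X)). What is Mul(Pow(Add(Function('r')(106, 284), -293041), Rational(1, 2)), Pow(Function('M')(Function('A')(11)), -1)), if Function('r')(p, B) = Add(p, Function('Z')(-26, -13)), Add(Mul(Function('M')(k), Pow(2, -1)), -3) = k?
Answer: Mul(Rational(478, 719), I, Pow(18310, Rational(1, 2))) ≈ Mul(89.959, I)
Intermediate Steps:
Function('A')(X) = Mul(2, Pow(Add(-3, Mul(2, Pow(X, 2))), -1)) (Function('A')(X) = Mul(2, Pow(Add(-3, Mul(X, Add(X, X))), -1)) = Mul(2, Pow(Add(-3, Mul(X, Mul(2, X))), -1)) = Mul(2, Pow(Add(-3, Mul(2, Pow(X, 2))), -1)))
Function('M')(k) = Add(6, Mul(2, k))
Function('r')(p, B) = Add(-25, p) (Function('r')(p, B) = Add(p, Add(1, -26)) = Add(p, -25) = Add(-25, p))
Mul(Pow(Add(Function('r')(106, 284), -293041), Rational(1, 2)), Pow(Function('M')(Function('A')(11)), -1)) = Mul(Pow(Add(Add(-25, 106), -293041), Rational(1, 2)), Pow(Add(6, Mul(2, Mul(2, Pow(Add(-3, Mul(2, Pow(11, 2))), -1)))), -1)) = Mul(Pow(Add(81, -293041), Rational(1, 2)), Pow(Add(6, Mul(2, Mul(2, Pow(Add(-3, Mul(2, 121)), -1)))), -1)) = Mul(Pow(-292960, Rational(1, 2)), Pow(Add(6, Mul(2, Mul(2, Pow(Add(-3, 242), -1)))), -1)) = Mul(Mul(4, I, Pow(18310, Rational(1, 2))), Pow(Add(6, Mul(2, Mul(2, Pow(239, -1)))), -1)) = Mul(Mul(4, I, Pow(18310, Rational(1, 2))), Pow(Add(6, Mul(2, Mul(2, Rational(1, 239)))), -1)) = Mul(Mul(4, I, Pow(18310, Rational(1, 2))), Pow(Add(6, Mul(2, Rational(2, 239))), -1)) = Mul(Mul(4, I, Pow(18310, Rational(1, 2))), Pow(Add(6, Rational(4, 239)), -1)) = Mul(Mul(4, I, Pow(18310, Rational(1, 2))), Pow(Rational(1438, 239), -1)) = Mul(Mul(4, I, Pow(18310, Rational(1, 2))), Rational(239, 1438)) = Mul(Rational(478, 719), I, Pow(18310, Rational(1, 2)))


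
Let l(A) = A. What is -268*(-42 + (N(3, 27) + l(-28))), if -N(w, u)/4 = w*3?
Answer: 28408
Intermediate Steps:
N(w, u) = -12*w (N(w, u) = -4*w*3 = -12*w)
-268*(-42 + (N(3, 27) + l(-28))) = -268*(-42 + (-12*3 - 28)) = -268*(-42 + (-36 - 28)) = -268*(-42 - 64) = -268*(-106) = 28408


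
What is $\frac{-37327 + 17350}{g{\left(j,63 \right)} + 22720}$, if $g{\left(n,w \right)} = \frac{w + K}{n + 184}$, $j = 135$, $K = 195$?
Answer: $- \frac{6372663}{7247938} \approx -0.87924$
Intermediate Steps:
$g{\left(n,w \right)} = \frac{195 + w}{184 + n}$ ($g{\left(n,w \right)} = \frac{w + 195}{n + 184} = \frac{195 + w}{184 + n}$)
$\frac{-37327 + 17350}{g{\left(j,63 \right)} + 22720} = \frac{-37327 + 17350}{\frac{195 + 63}{184 + 135} + 22720} = - \frac{19977}{\frac{1}{319} \cdot 258 + 22720} = - \frac{19977}{\frac{258}{319} + 22720} = - \frac{19977}{\frac{7247938}{319}} = \left(-19977\right) \frac{319}{7247938} = - \frac{6372663}{7247938}$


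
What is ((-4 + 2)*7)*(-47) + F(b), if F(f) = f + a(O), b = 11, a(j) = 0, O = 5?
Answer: 669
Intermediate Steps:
F(f) = f (F(f) = f + 0 = f)
((-4 + 2)*7)*(-47) + F(b) = ((-4 + 2)*7)*(-47) + 11 = -2*7*(-47) + 11 = -14*(-47) + 11 = 658 + 11 = 669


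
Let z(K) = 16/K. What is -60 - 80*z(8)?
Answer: -220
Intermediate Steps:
-60 - 80*z(8) = -60 - 1280/8 = -60 - 80*2 = -60 - 160 = -220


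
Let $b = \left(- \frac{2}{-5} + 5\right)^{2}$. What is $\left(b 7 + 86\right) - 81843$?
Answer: $- \frac{2038822}{25} \approx -81553.0$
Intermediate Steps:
$b = \frac{729}{25}$ ($b = \left(\left(-2\right) \left(- \frac{1}{5}\right) + 5\right)^{2} = \left(\frac{2}{5} + 5\right)^{2} = \left(\frac{27}{5}\right)^{2} = \frac{729}{25} \approx 29.16$)
$\left(b 7 + 86\right) - 81843 = \left(\frac{729}{25} \cdot 7 + 86\right) - 81843 = \left(\frac{5103}{25} + 86\right) - 81843 = \frac{7253}{25} - 81843 = - \frac{2038822}{25}$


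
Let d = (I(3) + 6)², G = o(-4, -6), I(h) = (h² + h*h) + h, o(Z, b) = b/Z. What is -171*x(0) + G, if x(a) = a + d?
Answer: -249315/2 ≈ -1.2466e+5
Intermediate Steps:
I(h) = h + 2*h² (I(h) = (h² + h²) + h = 2*h² + h = h + 2*h²)
G = 3/2 (G = -6/(-4) = -6*(-¼) = 3/2 ≈ 1.5000)
d = 729 (d = (3*(1 + 2*3) + 6)² = (3*(1 + 6) + 6)² = (3*7 + 6)² = (21 + 6)² = 27² = 729)
x(a) = 729 + a (x(a) = a + 729 = 729 + a)
-171*x(0) + G = -171*(729 + 0) + 3/2 = -171*729 + 3/2 = -124659 + 3/2 = -249315/2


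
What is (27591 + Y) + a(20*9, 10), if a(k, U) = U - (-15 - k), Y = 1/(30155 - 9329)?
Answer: 578879497/20826 ≈ 27796.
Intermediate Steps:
Y = 1/20826 ≈ 4.8017e-5
a(k, U) = 15 + U + k (a(k, U) = U + (15 + k) = 15 + U + k)
(27591 + Y) + a(20*9, 10) = (27591 + 1/20826) + (15 + 10 + 20*9) = 574610167/20826 + (15 + 10 + 180) = 574610167/20826 + 205 = 578879497/20826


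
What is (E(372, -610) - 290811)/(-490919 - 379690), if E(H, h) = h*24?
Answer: 101817/290203 ≈ 0.35085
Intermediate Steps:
E(H, h) = 24*h
(E(372, -610) - 290811)/(-490919 - 379690) = (24*(-610) - 290811)/(-490919 - 379690) = (-14640 - 290811)/(-870609) = -305451*(-1/870609) = 101817/290203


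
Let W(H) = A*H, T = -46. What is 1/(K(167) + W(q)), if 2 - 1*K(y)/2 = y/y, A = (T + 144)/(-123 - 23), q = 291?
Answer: -73/14113 ≈ -0.0051725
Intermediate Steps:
A = -49/73 (A = (-46 + 144)/(-123 - 23) = 98/(-146) = 98*(-1/146) = -49/73 ≈ -0.67123)
W(H) = -49*H/73
K(y) = 2 (K(y) = 4 - 2*y/y = 4 - 2*1 = 4 - 2 = 2)
1/(K(167) + W(q)) = 1/(2 - 49/73*291) = 1/(2 - 14259/73) = 1/(-14113/73) = -73/14113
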